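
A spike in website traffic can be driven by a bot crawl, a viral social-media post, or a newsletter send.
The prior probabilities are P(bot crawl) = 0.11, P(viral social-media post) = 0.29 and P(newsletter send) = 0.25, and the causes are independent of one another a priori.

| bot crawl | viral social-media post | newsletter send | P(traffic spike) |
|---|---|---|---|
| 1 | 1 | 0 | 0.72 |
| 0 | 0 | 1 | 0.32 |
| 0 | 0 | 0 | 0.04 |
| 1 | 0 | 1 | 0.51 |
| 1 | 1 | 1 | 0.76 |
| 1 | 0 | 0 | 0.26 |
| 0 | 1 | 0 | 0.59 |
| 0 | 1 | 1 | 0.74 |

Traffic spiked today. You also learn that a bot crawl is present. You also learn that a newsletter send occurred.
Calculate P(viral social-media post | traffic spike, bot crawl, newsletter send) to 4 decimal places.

Sum P(traffic spike|·) weighted by the priors over both values of viral social-media post:
  P(traffic spike | bot crawl, newsletter send) = 0.51×0.71 + 0.76×0.29
        = 0.362100 + 0.220400 = 0.582500
The terms with viral social-media post present sum to 0.220400, so
  P(viral social-media post | traffic spike, bot crawl, newsletter send) = 0.220400 / 0.582500 ≈ 0.3784

P(viral social-media post | traffic spike, bot crawl, newsletter send) ≈ 0.3784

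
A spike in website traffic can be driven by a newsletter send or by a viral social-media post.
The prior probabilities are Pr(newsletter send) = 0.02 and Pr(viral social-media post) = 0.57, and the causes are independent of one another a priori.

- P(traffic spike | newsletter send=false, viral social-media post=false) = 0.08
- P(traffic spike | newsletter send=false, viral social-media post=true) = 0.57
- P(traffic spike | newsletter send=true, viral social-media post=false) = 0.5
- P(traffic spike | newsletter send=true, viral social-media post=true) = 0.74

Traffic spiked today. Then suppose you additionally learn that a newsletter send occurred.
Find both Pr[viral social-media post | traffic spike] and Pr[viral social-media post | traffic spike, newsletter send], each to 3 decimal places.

P(traffic spike) = 0.08×0.98×0.43 + 0.57×0.98×0.57 + 0.5×0.02×0.43 + 0.74×0.02×0.57 = 0.033712 + 0.318402 + 0.004300 + 0.008436 = 0.364850
Of this, 0.326838 comes from 0.318402 + 0.008436 (the viral social-media post=true cases).
So P(viral social-media post | traffic spike) = 0.326838/0.364850 ≈ 0.896.

Now also conditioning on newsletter send=true:
Weight on viral social-media post=true, given the evidence: 0.74·0.57 = 0.421800
Denominator P(traffic spike | newsletter send): 0.5·0.43 + 0.74·0.57 = 0.636800
P(viral social-media post | traffic spike, newsletter send) = 0.421800/0.636800 ≈ 0.662
Conditioning on newsletter send lowers the posterior on viral social-media post: the classic explaining-away effect in a common-effect structure.

Pr[viral social-media post | traffic spike] ≈ 0.896; Pr[viral social-media post | traffic spike, newsletter send] ≈ 0.662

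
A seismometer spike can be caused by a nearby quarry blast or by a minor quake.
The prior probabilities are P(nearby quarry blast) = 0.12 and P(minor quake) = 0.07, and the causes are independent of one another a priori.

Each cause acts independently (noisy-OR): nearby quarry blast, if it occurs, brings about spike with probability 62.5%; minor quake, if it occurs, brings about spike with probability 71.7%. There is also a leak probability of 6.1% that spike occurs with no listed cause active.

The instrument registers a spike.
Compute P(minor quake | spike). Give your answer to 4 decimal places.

P(minor quake | spike) ≈ 0.3016

Under noisy-OR, P(spike | causes) = 1 − (1−0.061)·∏(1−qᵢ) over the active causes.
P(spike) = 0.061·0.88·0.93 + 0.734263·0.88·0.07 + 0.647875·0.12·0.93 + 0.900349·0.12·0.07 = 0.049922 + 0.045231 + 0.072303 + 0.007563 = 0.175019
Restricting to configurations with minor quake present: 0.045231 + 0.007563 = 0.052794.
So P(minor quake | spike) = 0.052794/0.175019 ≈ 0.3016.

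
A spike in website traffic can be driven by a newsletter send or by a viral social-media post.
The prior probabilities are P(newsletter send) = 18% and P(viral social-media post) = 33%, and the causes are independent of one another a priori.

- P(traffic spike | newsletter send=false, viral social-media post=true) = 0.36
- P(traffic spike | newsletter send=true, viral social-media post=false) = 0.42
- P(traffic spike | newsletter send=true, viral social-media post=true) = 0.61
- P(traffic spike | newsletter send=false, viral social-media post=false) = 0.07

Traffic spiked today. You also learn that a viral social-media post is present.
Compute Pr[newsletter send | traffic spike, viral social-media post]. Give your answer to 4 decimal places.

P(traffic spike | viral social-media post) = 0.36*0.82 + 0.61*0.18 = 0.295200 + 0.109800 = 0.405000
Of this, 0.109800 comes from 0.61*0.18 (the newsletter send=true cases).
P(newsletter send | traffic spike, viral social-media post) = 0.109800 / 0.405000 ≈ 0.2711

Pr[newsletter send | traffic spike, viral social-media post] ≈ 0.2711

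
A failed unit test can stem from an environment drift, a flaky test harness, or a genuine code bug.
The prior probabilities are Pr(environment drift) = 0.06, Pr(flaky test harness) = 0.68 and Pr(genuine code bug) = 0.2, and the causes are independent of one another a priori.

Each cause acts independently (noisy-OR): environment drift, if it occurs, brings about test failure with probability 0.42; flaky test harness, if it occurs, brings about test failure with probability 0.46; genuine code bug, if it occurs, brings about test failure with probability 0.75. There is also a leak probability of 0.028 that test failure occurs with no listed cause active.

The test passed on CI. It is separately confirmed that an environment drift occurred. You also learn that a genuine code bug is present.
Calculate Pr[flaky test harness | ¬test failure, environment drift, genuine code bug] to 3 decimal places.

Under noisy-OR, P(test failure | causes) = 1 − (1−0.028)·∏(1−qᵢ) over the active causes.
P(¬test failure | environment drift, genuine code bug) = 0.14094·0.32 + 0.076108·0.68 = 0.045101 + 0.051753 = 0.096854
The flaky test harness-present share is 0.076108·0.68 = 0.051753.
Hence the posterior is 0.051753/0.096854 ≈ 0.534.

Pr[flaky test harness | ¬test failure, environment drift, genuine code bug] ≈ 0.534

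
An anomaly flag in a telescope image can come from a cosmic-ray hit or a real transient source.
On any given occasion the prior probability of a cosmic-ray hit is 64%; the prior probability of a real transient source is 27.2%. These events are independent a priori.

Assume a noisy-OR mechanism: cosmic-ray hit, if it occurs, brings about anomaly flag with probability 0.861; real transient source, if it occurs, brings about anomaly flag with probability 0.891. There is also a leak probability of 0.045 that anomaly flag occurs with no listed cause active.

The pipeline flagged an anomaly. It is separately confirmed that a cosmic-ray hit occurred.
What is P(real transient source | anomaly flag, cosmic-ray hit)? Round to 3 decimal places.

P(real transient source | anomaly flag, cosmic-ray hit) ≈ 0.298

Under noisy-OR, P(anomaly flag | causes) = 1 − (1−0.045)·∏(1−qᵢ) over the active causes.
P(anomaly flag | cosmic-ray hit) = 0.867255·0.728 + 0.985531·0.272 = 0.631362 + 0.268064 = 0.899426
Restricting to configurations with real transient source present: 0.985531·0.272 = 0.268064.
So P(real transient source | anomaly flag, cosmic-ray hit) = 0.268064/0.899426 ≈ 0.298.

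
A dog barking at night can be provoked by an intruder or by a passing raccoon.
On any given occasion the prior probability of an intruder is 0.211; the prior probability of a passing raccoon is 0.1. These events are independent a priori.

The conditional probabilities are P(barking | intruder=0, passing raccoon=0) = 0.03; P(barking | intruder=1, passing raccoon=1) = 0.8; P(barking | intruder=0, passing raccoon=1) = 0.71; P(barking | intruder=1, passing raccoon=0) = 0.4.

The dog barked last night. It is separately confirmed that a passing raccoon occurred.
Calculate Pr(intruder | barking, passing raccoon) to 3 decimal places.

Pr(intruder | barking, passing raccoon) ≈ 0.232

P(barking | passing raccoon) = 0.71·0.789 + 0.8·0.211 = 0.560190 + 0.168800 = 0.728990
The intruder-present share is 0.8·0.211 = 0.168800.
So P(intruder | barking, passing raccoon) = 0.168800/0.728990 ≈ 0.232.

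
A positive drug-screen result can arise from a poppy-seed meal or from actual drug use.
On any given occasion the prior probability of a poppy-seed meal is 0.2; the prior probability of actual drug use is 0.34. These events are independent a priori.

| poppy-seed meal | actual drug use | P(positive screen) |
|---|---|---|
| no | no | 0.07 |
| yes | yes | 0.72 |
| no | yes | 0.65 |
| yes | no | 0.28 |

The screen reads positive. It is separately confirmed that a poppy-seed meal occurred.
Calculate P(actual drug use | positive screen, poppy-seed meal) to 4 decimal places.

P(actual drug use | positive screen, poppy-seed meal) ≈ 0.5698

Weight on actual drug use=true, given the evidence: 0.72×0.34 = 0.244800
Denominator P(positive screen | poppy-seed meal): 0.28×0.66 + 0.72×0.34 = 0.429600
Posterior = 0.244800 / 0.429600 ≈ 0.5698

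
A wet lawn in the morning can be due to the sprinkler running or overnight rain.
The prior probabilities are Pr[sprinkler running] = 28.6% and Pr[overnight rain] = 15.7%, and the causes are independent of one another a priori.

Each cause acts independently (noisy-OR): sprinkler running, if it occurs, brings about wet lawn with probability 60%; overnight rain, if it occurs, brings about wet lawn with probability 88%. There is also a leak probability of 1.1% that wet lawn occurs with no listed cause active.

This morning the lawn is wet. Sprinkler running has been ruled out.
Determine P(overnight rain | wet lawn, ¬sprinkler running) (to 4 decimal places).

Under noisy-OR, P(wet lawn | causes) = 1 − (1−0.011)·∏(1−qᵢ) over the active causes.
Numerator (weight on configurations with overnight rain): 0.88132×0.157 = 0.138367
The normalizing constant is 0.011×0.843 + 0.88132×0.157 = 0.147640
Posterior = 0.138367 / 0.147640 ≈ 0.9372

P(overnight rain | wet lawn, ¬sprinkler running) ≈ 0.9372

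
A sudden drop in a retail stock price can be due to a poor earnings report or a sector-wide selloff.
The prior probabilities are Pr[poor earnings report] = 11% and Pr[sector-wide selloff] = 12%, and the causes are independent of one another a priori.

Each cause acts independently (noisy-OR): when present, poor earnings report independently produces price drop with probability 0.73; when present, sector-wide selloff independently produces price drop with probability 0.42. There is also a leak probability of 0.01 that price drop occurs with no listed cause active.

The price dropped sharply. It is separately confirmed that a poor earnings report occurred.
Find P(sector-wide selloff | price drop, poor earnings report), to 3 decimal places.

Under noisy-OR, P(price drop | causes) = 1 − (1−0.01)·∏(1−qᵢ) over the active causes.
Sum P(price drop|·) weighted by the priors over both values of sector-wide selloff:
  P(price drop | poor earnings report) = 0.7327×0.88 + 0.844966×0.12
        = 0.644776 + 0.101396 = 0.746172
Keeping only the sector-wide selloff-present terms gives 0.101396, so
  P(sector-wide selloff | price drop, poor earnings report) = 0.101396 / 0.746172 ≈ 0.136

P(sector-wide selloff | price drop, poor earnings report) ≈ 0.136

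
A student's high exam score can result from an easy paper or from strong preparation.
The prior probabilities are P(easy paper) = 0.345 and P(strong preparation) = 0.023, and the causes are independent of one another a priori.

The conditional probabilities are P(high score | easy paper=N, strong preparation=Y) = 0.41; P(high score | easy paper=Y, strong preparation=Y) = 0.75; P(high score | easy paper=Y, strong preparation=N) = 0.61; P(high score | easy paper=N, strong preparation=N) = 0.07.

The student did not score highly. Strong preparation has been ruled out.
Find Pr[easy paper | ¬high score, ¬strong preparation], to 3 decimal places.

Numerator (weight on configurations with easy paper): 0.39*0.345 = 0.134550
The normalizing constant is 0.93*0.655 + 0.39*0.345 = 0.743700
Posterior = 0.134550 / 0.743700 ≈ 0.181

Pr[easy paper | ¬high score, ¬strong preparation] ≈ 0.181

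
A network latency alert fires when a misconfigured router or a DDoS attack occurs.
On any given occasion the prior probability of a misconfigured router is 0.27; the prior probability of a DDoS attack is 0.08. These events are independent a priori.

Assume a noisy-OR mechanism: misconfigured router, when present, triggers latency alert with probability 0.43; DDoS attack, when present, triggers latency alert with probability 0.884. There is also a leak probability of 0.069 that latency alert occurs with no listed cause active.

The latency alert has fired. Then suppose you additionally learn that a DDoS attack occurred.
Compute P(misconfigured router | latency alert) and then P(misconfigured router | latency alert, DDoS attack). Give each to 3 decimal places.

P(misconfigured router | latency alert) ≈ 0.582; P(misconfigured router | latency alert, DDoS attack) ≈ 0.280

Under noisy-OR, P(latency alert | causes) = 1 − (1−0.069)·∏(1−qᵢ) over the active causes.
P(latency alert) = 0.069*0.73*0.92 + 0.892004*0.73*0.08 + 0.46933*0.27*0.92 + 0.938442*0.27*0.08 = 0.046340 + 0.052093 + 0.116582 + 0.020270 = 0.235285
Restricting to configurations with misconfigured router present: 0.116582 + 0.020270 = 0.136852.
So P(misconfigured router | latency alert) = 0.136852/0.235285 ≈ 0.582.

With the extra evidence:
For the numerator, keep only misconfigured router=true terms: 0.938442×0.27 = 0.253379
Denominator P(latency alert | DDoS attack): 0.892004×0.73 + 0.938442×0.27 = 0.904542
Posterior = 0.253379 / 0.904542 ≈ 0.280
Conditioning on DDoS attack lowers the posterior on misconfigured router: the classic explaining-away effect in a common-effect structure.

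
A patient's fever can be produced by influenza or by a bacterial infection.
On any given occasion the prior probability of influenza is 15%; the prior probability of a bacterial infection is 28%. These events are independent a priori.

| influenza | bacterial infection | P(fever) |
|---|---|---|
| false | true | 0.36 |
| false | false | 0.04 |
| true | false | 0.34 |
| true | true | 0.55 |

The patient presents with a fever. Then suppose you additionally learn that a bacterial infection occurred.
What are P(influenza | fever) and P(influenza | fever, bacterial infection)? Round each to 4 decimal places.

P(influenza | fever) ≈ 0.3519; P(influenza | fever, bacterial infection) ≈ 0.2124

P(fever) = 0.04×0.85×0.72 + 0.36×0.85×0.28 + 0.34×0.15×0.72 + 0.55×0.15×0.28 = 0.024480 + 0.085680 + 0.036720 + 0.023100 = 0.169980
Of this, 0.059820 comes from 0.036720 + 0.023100 (the influenza=true cases).
So P(influenza | fever) = 0.059820/0.169980 ≈ 0.3519.

Now also conditioning on bacterial infection=true:
For the numerator, keep only influenza=true terms: 0.55·0.15 = 0.082500
Denominator P(fever | bacterial infection): 0.36·0.85 + 0.55·0.15 = 0.388500
P(influenza | fever, bacterial infection) = 0.082500/0.388500 ≈ 0.2124
This is intercausal reasoning (explaining away): once bacterial infection accounts for the fever, influenza becomes less likely.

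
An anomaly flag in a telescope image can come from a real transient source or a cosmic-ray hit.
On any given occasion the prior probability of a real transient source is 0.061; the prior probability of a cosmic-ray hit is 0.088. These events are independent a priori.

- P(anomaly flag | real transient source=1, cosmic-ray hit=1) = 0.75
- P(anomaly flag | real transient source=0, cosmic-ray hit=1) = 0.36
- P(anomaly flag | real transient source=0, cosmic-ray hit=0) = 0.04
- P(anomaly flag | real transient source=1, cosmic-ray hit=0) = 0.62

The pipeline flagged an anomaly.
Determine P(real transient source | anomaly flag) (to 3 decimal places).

P(anomaly flag) = 0.04*0.939*0.912 + 0.36*0.939*0.088 + 0.62*0.061*0.912 + 0.75*0.061*0.088 = 0.034255 + 0.029748 + 0.034492 + 0.004026 = 0.102521
Restricting to configurations with real transient source present: 0.034492 + 0.004026 = 0.038518.
P(real transient source | anomaly flag) = 0.038518 / 0.102521 ≈ 0.376

P(real transient source | anomaly flag) ≈ 0.376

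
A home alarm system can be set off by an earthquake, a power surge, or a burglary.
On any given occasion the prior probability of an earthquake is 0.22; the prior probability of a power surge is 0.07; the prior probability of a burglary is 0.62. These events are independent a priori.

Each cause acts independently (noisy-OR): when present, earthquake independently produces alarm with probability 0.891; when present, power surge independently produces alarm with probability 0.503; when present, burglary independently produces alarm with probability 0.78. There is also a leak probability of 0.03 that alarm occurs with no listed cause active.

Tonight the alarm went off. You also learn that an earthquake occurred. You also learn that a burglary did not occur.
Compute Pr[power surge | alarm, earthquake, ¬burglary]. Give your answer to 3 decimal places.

Pr[power surge | alarm, earthquake, ¬burglary] ≈ 0.074

Under noisy-OR, P(alarm | causes) = 1 − (1−0.03)·∏(1−qᵢ) over the active causes.
For the numerator, keep only power surge=true terms: 0.947452×0.07 = 0.066322
Denominator P(alarm | earthquake, ¬burglary): 0.89427×0.93 + 0.947452×0.07 = 0.897993
P(power surge | alarm, earthquake, ¬burglary) = 0.066322/0.897993 ≈ 0.074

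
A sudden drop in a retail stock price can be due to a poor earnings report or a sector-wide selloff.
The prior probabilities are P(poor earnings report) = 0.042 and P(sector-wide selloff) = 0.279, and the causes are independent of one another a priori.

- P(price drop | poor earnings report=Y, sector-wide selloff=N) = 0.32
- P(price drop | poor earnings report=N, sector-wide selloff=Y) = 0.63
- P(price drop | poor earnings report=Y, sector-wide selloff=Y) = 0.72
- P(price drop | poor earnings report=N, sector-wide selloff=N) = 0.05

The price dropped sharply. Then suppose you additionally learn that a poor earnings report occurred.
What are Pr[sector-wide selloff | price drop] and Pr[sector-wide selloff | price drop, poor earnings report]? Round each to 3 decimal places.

By total probability over the 4 (poor earnings report, sector-wide selloff) configurations:
  P(price drop) = 0.05*0.958*0.721 + 0.63*0.958*0.279 + 0.32*0.042*0.721 + 0.72*0.042*0.279
        = 0.034536 + 0.168388 + 0.009690 + 0.008437 = 0.221051
Configurations with sector-wide selloff contribute 0.176825, so
  P(sector-wide selloff | price drop) = 0.176825 / 0.221051 ≈ 0.800

Now also conditioning on poor earnings report=true:
Numerator (weight on configurations with sector-wide selloff): 0.72×0.279 = 0.200880
The normalizing constant is 0.32×0.721 + 0.72×0.279 = 0.431600
P(sector-wide selloff | price drop, poor earnings report) = 0.200880/0.431600 ≈ 0.465
Conditioning on poor earnings report lowers the posterior on sector-wide selloff: the classic explaining-away effect in a common-effect structure.

Pr[sector-wide selloff | price drop] ≈ 0.800; Pr[sector-wide selloff | price drop, poor earnings report] ≈ 0.465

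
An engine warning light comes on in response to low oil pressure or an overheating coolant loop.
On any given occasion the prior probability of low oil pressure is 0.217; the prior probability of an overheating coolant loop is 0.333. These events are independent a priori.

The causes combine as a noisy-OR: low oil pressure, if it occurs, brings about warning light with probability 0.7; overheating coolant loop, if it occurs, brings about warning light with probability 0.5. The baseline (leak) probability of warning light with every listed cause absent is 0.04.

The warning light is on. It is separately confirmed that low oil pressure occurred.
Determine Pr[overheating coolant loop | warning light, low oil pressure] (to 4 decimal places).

Pr[overheating coolant loop | warning light, low oil pressure] ≈ 0.3751

Under noisy-OR, P(warning light | causes) = 1 − (1−0.04)·∏(1−qᵢ) over the active causes.
P(warning light | low oil pressure) = 0.712·0.667 + 0.856·0.333 = 0.474904 + 0.285048 = 0.759952
The overheating coolant loop-present share is 0.856·0.333 = 0.285048.
P(overheating coolant loop | warning light, low oil pressure) = 0.285048 / 0.759952 ≈ 0.3751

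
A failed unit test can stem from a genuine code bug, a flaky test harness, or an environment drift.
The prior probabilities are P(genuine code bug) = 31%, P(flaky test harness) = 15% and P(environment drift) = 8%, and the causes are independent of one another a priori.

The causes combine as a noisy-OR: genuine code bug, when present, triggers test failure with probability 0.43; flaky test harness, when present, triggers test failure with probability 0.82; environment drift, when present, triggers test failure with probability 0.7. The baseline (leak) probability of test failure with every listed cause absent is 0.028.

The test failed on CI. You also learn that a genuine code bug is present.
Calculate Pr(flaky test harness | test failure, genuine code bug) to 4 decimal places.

Under noisy-OR, P(test failure | causes) = 1 − (1−0.028)·∏(1−qᵢ) over the active causes.
P(test failure | genuine code bug) = 0.44596·0.85·0.92 + 0.833788·0.85·0.08 + 0.900273·0.15·0.92 + 0.970082·0.15·0.08 = 0.348741 + 0.056698 + 0.124238 + 0.011641 = 0.541318
Restricting to configurations with flaky test harness present: 0.124238 + 0.011641 = 0.135879.
P(flaky test harness | test failure, genuine code bug) = 0.135879 / 0.541318 ≈ 0.2510

Pr(flaky test harness | test failure, genuine code bug) ≈ 0.2510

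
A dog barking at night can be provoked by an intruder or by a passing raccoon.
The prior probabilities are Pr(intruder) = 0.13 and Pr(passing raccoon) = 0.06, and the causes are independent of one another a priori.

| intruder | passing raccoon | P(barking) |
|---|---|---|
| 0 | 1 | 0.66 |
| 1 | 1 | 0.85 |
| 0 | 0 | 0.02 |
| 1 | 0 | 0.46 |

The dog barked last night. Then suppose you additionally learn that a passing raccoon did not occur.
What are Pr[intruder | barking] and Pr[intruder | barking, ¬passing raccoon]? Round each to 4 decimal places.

Pr[intruder | barking] ≈ 0.5529; Pr[intruder | barking, ¬passing raccoon] ≈ 0.7746

P(barking) = 0.02×0.87×0.94 + 0.66×0.87×0.06 + 0.46×0.13×0.94 + 0.85×0.13×0.06 = 0.016356 + 0.034452 + 0.056212 + 0.006630 = 0.113650
Of this, 0.062842 comes from 0.056212 + 0.006630 (the intruder=true cases).
Hence the posterior is 0.062842/0.113650 ≈ 0.5529.

Now also conditioning on passing raccoon≠true:
Weight on intruder=true, given the evidence: 0.46·0.13 = 0.059800
Denominator P(barking | ¬passing raccoon): 0.02·0.87 + 0.46·0.13 = 0.077200
Posterior = 0.059800 / 0.077200 ≈ 0.7746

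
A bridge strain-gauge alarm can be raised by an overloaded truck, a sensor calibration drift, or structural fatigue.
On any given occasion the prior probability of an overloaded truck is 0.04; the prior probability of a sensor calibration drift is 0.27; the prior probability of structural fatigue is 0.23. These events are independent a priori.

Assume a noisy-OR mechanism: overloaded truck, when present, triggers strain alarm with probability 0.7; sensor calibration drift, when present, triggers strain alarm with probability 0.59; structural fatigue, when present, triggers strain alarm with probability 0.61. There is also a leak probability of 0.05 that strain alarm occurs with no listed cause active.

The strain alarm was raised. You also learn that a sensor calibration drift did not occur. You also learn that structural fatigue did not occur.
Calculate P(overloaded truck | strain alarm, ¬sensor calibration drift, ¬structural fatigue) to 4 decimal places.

P(overloaded truck | strain alarm, ¬sensor calibration drift, ¬structural fatigue) ≈ 0.3734

Under noisy-OR, P(strain alarm | causes) = 1 − (1−0.05)·∏(1−qᵢ) over the active causes.
Numerator (weight on configurations with overloaded truck): 0.715·0.04 = 0.028600
Denominator P(strain alarm | ¬sensor calibration drift, ¬structural fatigue): 0.05·0.96 + 0.715·0.04 = 0.076600
Posterior = 0.028600 / 0.076600 ≈ 0.3734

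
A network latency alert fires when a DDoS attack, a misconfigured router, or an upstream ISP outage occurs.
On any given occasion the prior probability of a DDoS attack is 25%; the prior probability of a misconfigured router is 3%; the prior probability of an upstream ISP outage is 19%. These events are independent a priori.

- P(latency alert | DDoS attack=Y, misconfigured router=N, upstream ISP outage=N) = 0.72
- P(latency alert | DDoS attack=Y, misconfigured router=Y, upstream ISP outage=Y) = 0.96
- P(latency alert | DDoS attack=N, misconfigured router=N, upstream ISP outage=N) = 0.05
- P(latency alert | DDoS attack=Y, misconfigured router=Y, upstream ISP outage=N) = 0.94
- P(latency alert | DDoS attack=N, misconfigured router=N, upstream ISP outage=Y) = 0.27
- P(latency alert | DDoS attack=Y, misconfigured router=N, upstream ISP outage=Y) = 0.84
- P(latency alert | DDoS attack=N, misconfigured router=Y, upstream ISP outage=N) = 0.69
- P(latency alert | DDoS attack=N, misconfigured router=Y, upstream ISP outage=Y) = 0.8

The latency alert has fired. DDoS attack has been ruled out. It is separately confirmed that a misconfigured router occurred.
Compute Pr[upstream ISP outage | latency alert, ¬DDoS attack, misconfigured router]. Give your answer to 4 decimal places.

Pr[upstream ISP outage | latency alert, ¬DDoS attack, misconfigured router] ≈ 0.2138

Sum P(latency alert|·) weighted by the priors over both values of upstream ISP outage:
  P(latency alert | ¬DDoS attack, misconfigured router) = 0.69·0.81 + 0.8·0.19
        = 0.558900 + 0.152000 = 0.710900
Keeping only the upstream ISP outage-present terms gives 0.152000, so
  P(upstream ISP outage | latency alert, ¬DDoS attack, misconfigured router) = 0.152000 / 0.710900 ≈ 0.2138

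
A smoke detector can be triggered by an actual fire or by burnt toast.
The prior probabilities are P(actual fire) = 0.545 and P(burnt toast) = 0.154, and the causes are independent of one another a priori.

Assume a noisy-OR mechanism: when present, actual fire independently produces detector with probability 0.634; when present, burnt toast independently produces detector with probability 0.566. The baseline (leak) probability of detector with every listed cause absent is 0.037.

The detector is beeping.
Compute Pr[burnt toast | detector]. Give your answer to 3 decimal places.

Under noisy-OR, P(detector | causes) = 1 − (1−0.037)·∏(1−qᵢ) over the active causes.
For the numerator, keep only burnt toast=true terms: 0.040785 + 0.071091 = 0.111876
Normalizer over all consistent configurations: 0.037*0.455*0.846 + 0.582058*0.455*0.154 + 0.647542*0.545*0.846 + 0.847033*0.545*0.154 = 0.424680
Posterior = 0.111876 / 0.424680 ≈ 0.263

Pr[burnt toast | detector] ≈ 0.263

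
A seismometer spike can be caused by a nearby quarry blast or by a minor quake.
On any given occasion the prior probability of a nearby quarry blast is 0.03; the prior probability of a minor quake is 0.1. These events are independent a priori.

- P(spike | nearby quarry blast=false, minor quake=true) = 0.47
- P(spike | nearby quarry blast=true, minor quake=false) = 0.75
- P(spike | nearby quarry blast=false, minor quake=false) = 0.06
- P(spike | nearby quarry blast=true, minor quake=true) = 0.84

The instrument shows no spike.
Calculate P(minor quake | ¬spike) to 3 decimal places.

Numerator (weight on configurations with minor quake): 0.051410 + 0.000480 = 0.051890
Normalizer over all consistent configurations: 0.94×0.97×0.9 + 0.53×0.97×0.1 + 0.25×0.03×0.9 + 0.16×0.03×0.1 = 0.879260
P(minor quake | ¬spike) = 0.051890/0.879260 ≈ 0.059

P(minor quake | ¬spike) ≈ 0.059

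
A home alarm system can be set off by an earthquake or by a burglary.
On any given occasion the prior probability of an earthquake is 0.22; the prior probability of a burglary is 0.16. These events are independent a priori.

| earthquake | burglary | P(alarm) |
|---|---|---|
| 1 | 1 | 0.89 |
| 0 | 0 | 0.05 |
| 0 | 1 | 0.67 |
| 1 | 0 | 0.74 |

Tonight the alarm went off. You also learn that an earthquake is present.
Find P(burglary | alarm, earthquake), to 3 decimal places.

P(burglary | alarm, earthquake) ≈ 0.186

Sum P(alarm|·) weighted by the priors over both values of burglary:
  P(alarm | earthquake) = 0.74·0.84 + 0.89·0.16
        = 0.621600 + 0.142400 = 0.764000
Configurations with burglary contribute 0.142400, so
  P(burglary | alarm, earthquake) = 0.142400 / 0.764000 ≈ 0.186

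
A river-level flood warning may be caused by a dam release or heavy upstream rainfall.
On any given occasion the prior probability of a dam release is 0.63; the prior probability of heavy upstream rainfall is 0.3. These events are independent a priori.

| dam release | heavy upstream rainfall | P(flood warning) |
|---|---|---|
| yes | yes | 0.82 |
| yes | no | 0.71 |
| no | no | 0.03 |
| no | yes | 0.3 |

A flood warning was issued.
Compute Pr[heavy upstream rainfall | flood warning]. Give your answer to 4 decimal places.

Enumerate the 4 (dam release, heavy upstream rainfall) configurations and weight by the priors:
  P(flood warning) = 0.03*0.37*0.7 + 0.3*0.37*0.3 + 0.71*0.63*0.7 + 0.82*0.63*0.3
        = 0.007770 + 0.033300 + 0.313110 + 0.154980 = 0.509160
The terms with heavy upstream rainfall present sum to 0.188280, so
  P(heavy upstream rainfall | flood warning) = 0.188280 / 0.509160 ≈ 0.3698

Pr[heavy upstream rainfall | flood warning] ≈ 0.3698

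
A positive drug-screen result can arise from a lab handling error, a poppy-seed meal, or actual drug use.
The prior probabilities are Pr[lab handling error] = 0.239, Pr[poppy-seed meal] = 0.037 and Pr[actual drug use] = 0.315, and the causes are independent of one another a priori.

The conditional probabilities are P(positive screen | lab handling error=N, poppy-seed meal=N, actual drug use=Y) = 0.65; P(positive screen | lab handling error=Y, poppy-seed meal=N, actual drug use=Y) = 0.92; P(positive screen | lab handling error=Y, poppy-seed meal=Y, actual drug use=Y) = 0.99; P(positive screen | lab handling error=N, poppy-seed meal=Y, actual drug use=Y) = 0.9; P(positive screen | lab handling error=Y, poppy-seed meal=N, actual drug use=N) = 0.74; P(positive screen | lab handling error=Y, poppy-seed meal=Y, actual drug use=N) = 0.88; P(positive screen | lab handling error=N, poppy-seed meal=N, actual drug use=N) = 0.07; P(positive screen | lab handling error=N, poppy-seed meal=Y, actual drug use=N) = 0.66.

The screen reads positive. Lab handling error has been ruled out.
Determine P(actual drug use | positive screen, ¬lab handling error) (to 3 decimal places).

P(actual drug use | positive screen, ¬lab handling error) ≈ 0.768

P(positive screen | ¬lab handling error) = 0.07·0.963·0.685 + 0.65·0.963·0.315 + 0.66·0.037·0.685 + 0.9·0.037·0.315 = 0.046176 + 0.197174 + 0.016728 + 0.010489 = 0.270567
The actual drug use-present share is 0.197174 + 0.010489 = 0.207663.
So P(actual drug use | positive screen, ¬lab handling error) = 0.207663/0.270567 ≈ 0.768.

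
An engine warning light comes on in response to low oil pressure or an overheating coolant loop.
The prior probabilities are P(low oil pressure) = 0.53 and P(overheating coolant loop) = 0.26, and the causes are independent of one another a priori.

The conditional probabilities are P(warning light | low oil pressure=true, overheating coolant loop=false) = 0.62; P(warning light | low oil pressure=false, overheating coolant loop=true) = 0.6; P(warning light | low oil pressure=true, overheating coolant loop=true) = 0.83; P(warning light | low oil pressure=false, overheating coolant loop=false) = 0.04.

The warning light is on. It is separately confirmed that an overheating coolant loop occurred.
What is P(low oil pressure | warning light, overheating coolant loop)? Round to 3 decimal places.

P(warning light | overheating coolant loop) = 0.6×0.47 + 0.83×0.53 = 0.282000 + 0.439900 = 0.721900
Of this, 0.439900 comes from 0.83×0.53 (the low oil pressure=true cases).
P(low oil pressure | warning light, overheating coolant loop) = 0.439900 / 0.721900 ≈ 0.609

P(low oil pressure | warning light, overheating coolant loop) ≈ 0.609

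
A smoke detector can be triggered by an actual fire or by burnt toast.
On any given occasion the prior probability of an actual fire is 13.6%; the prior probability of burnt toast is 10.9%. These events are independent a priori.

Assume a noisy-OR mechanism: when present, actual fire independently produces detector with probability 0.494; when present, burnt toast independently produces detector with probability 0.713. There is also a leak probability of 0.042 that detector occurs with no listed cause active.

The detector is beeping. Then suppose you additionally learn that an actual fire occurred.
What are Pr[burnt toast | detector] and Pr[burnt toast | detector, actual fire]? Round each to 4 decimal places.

Under noisy-OR, P(detector | causes) = 1 − (1−0.042)·∏(1−qᵢ) over the active causes.
By total probability over the 4 (actual fire, burnt toast) configurations:
  P(detector) = 0.042·0.864·0.891 + 0.725054·0.864·0.109 + 0.515252·0.136·0.891 + 0.860877·0.136·0.109
        = 0.032333 + 0.068283 + 0.062436 + 0.012762 = 0.175814
The terms with burnt toast present sum to 0.081045, so
  P(burnt toast | detector) = 0.081045 / 0.175814 ≈ 0.4610

With the extra evidence:
Sum P(detector|·) weighted by the priors over both values of burnt toast:
  P(detector | actual fire) = 0.515252*0.891 + 0.860877*0.109
        = 0.459090 + 0.093836 = 0.552926
Keeping only the burnt toast-present terms gives 0.093836, so
  P(burnt toast | detector, actual fire) = 0.093836 / 0.552926 ≈ 0.1697

Pr[burnt toast | detector] ≈ 0.4610; Pr[burnt toast | detector, actual fire] ≈ 0.1697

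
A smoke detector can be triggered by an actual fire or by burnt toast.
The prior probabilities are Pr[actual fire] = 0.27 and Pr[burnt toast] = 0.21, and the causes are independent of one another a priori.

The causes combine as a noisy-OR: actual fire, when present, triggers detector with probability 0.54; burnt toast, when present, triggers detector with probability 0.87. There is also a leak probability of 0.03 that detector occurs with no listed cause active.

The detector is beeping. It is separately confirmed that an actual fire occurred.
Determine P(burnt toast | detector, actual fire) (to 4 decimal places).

Under noisy-OR, P(detector | causes) = 1 − (1−0.03)·∏(1−qᵢ) over the active causes.
For the numerator, keep only burnt toast=true terms: 0.941994·0.21 = 0.197819
Normalizer over all consistent configurations: 0.5538·0.79 + 0.941994·0.21 = 0.635321
Posterior = 0.197819 / 0.635321 ≈ 0.3114

P(burnt toast | detector, actual fire) ≈ 0.3114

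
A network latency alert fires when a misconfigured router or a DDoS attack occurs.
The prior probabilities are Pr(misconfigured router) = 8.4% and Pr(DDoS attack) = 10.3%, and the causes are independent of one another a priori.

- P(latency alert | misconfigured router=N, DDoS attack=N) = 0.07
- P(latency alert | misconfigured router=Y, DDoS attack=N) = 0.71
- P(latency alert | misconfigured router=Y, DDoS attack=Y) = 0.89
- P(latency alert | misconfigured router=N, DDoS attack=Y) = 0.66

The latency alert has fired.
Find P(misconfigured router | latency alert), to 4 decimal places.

P(latency alert) = 0.07*0.916*0.897 + 0.66*0.916*0.103 + 0.71*0.084*0.897 + 0.89*0.084*0.103 = 0.057516 + 0.062270 + 0.053497 + 0.007700 = 0.180983
The misconfigured router-present share is 0.053497 + 0.007700 = 0.061197.
So P(misconfigured router | latency alert) = 0.061197/0.180983 ≈ 0.3381.

P(misconfigured router | latency alert) ≈ 0.3381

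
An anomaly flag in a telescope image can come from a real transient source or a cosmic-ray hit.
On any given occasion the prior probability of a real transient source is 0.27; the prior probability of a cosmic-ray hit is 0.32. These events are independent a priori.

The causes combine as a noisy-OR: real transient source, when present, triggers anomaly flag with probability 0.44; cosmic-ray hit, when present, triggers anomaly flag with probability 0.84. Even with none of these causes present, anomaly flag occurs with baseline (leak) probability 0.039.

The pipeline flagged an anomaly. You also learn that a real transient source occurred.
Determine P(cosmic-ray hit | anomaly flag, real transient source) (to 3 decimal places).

P(cosmic-ray hit | anomaly flag, real transient source) ≈ 0.482

Under noisy-OR, P(anomaly flag | causes) = 1 − (1−0.039)·∏(1−qᵢ) over the active causes.
Sum P(anomaly flag|·) weighted by the priors over both values of cosmic-ray hit:
  P(anomaly flag | real transient source) = 0.46184·0.68 + 0.913894·0.32
        = 0.314051 + 0.292446 = 0.606497
Keeping only the cosmic-ray hit-present terms gives 0.292446, so
  P(cosmic-ray hit | anomaly flag, real transient source) = 0.292446 / 0.606497 ≈ 0.482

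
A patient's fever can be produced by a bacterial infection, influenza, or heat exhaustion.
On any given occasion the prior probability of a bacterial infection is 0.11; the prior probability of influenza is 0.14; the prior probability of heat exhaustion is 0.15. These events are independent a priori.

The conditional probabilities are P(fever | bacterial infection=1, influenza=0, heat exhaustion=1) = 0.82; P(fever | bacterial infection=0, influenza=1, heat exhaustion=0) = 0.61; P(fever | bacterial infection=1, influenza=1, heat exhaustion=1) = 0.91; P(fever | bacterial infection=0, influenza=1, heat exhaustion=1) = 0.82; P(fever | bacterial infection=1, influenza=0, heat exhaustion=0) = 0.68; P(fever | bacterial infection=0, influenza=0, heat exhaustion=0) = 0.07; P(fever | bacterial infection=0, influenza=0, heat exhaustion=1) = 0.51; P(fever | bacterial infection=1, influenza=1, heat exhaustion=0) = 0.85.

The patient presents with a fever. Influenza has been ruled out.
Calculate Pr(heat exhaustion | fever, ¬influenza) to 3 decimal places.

Pr(heat exhaustion | fever, ¬influenza) ≈ 0.412

Enumerate the 4 (bacterial infection, heat exhaustion) configurations and weight by the priors:
  P(fever | ¬influenza) = 0.07·0.89·0.85 + 0.51·0.89·0.15 + 0.68·0.11·0.85 + 0.82·0.11·0.15
        = 0.052955 + 0.068085 + 0.063580 + 0.013530 = 0.198150
Configurations with heat exhaustion contribute 0.081615, so
  P(heat exhaustion | fever, ¬influenza) = 0.081615 / 0.198150 ≈ 0.412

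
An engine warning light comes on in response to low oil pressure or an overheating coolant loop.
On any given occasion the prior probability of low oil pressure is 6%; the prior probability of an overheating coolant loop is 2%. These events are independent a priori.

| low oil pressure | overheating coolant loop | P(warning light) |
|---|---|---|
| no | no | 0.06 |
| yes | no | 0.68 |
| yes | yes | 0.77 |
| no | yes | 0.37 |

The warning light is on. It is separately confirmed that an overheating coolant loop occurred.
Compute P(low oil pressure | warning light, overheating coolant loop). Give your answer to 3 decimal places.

P(low oil pressure | warning light, overheating coolant loop) ≈ 0.117

P(warning light | overheating coolant loop) = 0.37×0.94 + 0.77×0.06 = 0.347800 + 0.046200 = 0.394000
Of this, 0.046200 comes from 0.77×0.06 (the low oil pressure=true cases).
P(low oil pressure | warning light, overheating coolant loop) = 0.046200 / 0.394000 ≈ 0.117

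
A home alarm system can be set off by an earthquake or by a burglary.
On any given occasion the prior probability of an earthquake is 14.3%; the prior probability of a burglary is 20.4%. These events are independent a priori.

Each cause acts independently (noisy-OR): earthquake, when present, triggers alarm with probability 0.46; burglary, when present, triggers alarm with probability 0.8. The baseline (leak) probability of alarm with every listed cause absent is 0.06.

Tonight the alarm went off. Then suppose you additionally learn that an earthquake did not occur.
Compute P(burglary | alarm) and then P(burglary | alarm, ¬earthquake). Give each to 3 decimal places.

P(burglary | alarm) ≈ 0.634; P(burglary | alarm, ¬earthquake) ≈ 0.776

Under noisy-OR, P(alarm | causes) = 1 − (1−0.06)·∏(1−qᵢ) over the active causes.
P(alarm) = 0.06*0.857*0.796 + 0.812*0.857*0.204 + 0.4924*0.143*0.796 + 0.89848*0.143*0.204 = 0.040930 + 0.141960 + 0.056049 + 0.026210 = 0.265149
The burglary-present share is 0.141960 + 0.026210 = 0.168170.
Hence the posterior is 0.168170/0.265149 ≈ 0.634.

With the extra evidence:
For the numerator, keep only burglary=true terms: 0.812·0.204 = 0.165648
Denominator P(alarm | ¬earthquake): 0.06·0.796 + 0.812·0.204 = 0.213408
Posterior = 0.165648 / 0.213408 ≈ 0.776
With earthquake excluded, burglary must carry more of the explanatory weight for the alarm.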